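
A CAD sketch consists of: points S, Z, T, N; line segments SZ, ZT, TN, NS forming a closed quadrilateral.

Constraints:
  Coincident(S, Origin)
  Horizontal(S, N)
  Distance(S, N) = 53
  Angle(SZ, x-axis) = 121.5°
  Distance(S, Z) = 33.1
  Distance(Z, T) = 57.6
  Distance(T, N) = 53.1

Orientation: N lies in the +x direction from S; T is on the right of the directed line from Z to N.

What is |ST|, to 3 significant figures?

25.2

Checks: |ZT| = 57.60 ✓; |TN| = 53.10 ✓.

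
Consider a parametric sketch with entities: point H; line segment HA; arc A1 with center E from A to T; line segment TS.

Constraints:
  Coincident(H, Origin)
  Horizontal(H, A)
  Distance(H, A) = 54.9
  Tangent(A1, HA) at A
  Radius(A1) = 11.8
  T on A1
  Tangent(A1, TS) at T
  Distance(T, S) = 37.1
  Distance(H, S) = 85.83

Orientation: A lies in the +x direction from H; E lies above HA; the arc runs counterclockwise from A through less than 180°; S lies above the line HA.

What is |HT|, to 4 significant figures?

67.34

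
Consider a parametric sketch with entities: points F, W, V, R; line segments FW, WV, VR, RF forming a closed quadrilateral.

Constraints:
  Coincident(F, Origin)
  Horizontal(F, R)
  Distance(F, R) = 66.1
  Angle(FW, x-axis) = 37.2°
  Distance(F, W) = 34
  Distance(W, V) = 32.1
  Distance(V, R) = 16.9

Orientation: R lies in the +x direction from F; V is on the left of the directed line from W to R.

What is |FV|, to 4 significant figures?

60.67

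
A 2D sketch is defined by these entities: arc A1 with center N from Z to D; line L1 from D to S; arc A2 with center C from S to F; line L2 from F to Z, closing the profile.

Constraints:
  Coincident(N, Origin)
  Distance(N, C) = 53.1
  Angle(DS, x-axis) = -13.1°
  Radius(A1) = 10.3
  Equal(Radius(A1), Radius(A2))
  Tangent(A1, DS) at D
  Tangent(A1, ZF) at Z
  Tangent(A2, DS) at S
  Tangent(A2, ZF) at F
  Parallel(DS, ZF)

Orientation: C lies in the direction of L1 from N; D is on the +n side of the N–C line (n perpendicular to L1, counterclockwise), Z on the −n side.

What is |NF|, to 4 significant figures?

54.09

The slot axis is L1's direction at -13.1°, so u = (cos -13.1°, sin -13.1°) = (0.9740, -0.2267) and n = (−sin -13.1°, cos -13.1°) = (0.2267, 0.9740). N is at the origin and C lies 53.1 along u from N, so C = 53.1·u = (51.72, -12.04). Tangency of A1 to both parallel lines with radius 10.3 puts D and Z at N ± 10.3·n: D = (2.335, 10.03), Z = (-2.335, -10.03). Equal radii place S and F the same way about C: S = C + 10.3·n = (54.05, -2.003), F = C − 10.3·n = (49.38, -22.07). Then |NF| = |F − N| = 54.09.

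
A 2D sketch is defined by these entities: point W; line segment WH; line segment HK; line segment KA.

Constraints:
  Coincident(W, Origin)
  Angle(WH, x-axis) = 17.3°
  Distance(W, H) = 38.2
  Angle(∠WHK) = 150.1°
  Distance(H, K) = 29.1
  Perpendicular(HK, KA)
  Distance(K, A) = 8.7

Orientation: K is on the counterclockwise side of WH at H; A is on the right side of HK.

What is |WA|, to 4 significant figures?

68.12

∠WHK = 150.1°, so HK runs at 17.3° + (180° − 150.1°) = 47.20° from the x-axis; with |HK| = 29.1, K = H + 29.1·(cos 47.20°, sin 47.20°) = (56.24, 32.71). HK is perpendicular to KA; with |KA| = 8.7 on the right of HK, A = K + 8.7·(0.7337, -0.6794) = (62.63, 26.80). Then |WA| = |A − W| = 68.12.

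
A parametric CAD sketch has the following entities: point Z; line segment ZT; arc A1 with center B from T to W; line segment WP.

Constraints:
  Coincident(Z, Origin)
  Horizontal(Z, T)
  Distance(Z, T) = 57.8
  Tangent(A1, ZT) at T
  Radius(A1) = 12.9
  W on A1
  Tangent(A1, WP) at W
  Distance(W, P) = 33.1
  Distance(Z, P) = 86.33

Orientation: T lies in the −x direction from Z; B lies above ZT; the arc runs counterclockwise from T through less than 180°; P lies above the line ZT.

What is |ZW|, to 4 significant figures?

54.14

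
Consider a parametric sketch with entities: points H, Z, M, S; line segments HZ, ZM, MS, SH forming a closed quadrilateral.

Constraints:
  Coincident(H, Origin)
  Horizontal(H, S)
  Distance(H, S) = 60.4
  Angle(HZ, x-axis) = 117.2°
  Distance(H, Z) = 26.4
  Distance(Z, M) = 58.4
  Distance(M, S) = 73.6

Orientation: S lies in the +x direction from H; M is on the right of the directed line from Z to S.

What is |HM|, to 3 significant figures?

34.8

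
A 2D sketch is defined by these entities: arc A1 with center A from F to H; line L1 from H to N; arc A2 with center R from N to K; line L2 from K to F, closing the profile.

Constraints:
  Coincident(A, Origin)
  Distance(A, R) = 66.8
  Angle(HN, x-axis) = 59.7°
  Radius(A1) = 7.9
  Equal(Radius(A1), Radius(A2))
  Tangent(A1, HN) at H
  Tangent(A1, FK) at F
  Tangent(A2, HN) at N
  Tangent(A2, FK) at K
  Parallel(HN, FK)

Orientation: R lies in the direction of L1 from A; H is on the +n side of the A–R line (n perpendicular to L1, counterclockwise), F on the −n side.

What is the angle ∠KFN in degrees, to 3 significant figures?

13.3°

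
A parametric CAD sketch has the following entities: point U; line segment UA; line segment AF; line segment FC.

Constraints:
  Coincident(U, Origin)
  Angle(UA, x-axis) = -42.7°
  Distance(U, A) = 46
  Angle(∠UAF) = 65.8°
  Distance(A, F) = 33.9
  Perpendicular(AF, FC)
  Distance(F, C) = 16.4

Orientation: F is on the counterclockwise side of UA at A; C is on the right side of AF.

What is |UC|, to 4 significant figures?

60.27

U is at the origin; UA runs at -42.7° with length 46.0, so A = 46.0·(cos -42.7°, sin -42.7°) = (33.81, -31.20). ∠UAF = 65.8°, so AF runs at -42.7° + (180° − 65.8°) = 71.50° from the x-axis; with |AF| = 33.9, F = A + 33.9·(cos 71.50°, sin 71.50°) = (44.56, 0.9528). AF is perpendicular to FC; with |FC| = 16.4 on the right of AF, C = F + 16.4·(0.9483, -0.3173) = (60.12, -4.251). Then |UC| = |C − U| = 60.27.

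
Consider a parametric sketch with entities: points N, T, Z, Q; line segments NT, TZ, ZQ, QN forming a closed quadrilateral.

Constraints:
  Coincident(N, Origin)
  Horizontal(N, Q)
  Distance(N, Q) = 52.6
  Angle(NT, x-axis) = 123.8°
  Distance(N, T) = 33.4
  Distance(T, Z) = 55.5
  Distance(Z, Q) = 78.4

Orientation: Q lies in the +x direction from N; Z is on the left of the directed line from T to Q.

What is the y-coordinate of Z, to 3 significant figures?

70.0

Checks: |TZ| = 55.50 ✓; |ZQ| = 78.40 ✓.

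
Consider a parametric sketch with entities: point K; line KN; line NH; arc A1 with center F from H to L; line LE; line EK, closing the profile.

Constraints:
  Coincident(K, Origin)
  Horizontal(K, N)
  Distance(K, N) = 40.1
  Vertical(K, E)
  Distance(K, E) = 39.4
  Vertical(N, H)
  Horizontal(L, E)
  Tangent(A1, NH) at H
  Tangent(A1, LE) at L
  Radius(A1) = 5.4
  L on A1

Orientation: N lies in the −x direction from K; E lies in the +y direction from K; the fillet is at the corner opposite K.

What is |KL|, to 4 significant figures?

52.50

K is at the origin; K and N share the same y with |KN| = 40.1 and N on the −x side, so N = (-40.10, 0.000). KE is vertical with |KE| = 39.4 and E on the +y side, so E = (0.000, 39.40). The virtual corner opposite K is at (-40.10, 39.40). The tangent condition forces FH to be normal to NH and A1 meets LE tangentially, so FL is at right angles to LE, with radius 5.4, so the center F sits 5.4 in from both sides at F = (-34.70, 34.00). That places the tangent points at H = (-40.10, 34.00) on NH and L = (-34.70, 39.40) on LE. Then |KL| = |L − K| = 52.50.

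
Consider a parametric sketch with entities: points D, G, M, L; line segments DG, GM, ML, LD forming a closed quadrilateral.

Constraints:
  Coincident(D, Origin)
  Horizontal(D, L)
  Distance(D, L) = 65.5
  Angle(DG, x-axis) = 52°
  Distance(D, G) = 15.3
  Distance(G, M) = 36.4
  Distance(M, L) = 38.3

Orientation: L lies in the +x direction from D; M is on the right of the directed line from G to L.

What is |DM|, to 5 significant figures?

35.595

Checks: |GM| = 36.40 ✓; |ML| = 38.30 ✓.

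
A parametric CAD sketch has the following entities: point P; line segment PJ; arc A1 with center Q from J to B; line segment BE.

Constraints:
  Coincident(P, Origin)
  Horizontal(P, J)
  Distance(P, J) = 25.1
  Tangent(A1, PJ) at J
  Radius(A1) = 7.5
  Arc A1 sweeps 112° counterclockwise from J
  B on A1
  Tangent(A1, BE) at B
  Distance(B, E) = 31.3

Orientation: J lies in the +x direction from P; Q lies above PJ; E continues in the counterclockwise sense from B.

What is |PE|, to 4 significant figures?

44.27

On A1, J sits at bearing -90° from Q; a 112° counterclockwise sweep puts B at bearing 22°, so B = Q + 7.5·(cos 22°, sin 22°) = (32.05, 10.31). Since A1 is tangent to BE there, QB ⟂ BE, so BE runs along (−sin 22°, cos 22°); with |BE| = 31.3, E = (20.33, 39.33). Then |PE| = |E − P| = 44.27.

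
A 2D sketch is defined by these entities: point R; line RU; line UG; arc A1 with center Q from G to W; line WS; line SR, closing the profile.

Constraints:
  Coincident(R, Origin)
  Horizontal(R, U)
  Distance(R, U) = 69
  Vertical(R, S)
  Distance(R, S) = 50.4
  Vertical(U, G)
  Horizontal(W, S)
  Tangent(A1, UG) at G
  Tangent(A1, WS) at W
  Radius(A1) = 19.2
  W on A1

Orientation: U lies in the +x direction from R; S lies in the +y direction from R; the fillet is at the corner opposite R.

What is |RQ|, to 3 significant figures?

58.8

R is at the origin; R and U share the same y with |RU| = 69.0 and U on the +x side, so U = (69.0, 0.00). R and S share the same x with |RS| = 50.4 and S on the +y side, so S = (0.00, 50.4). The virtual corner opposite R is at (69.0, 50.4). Tangency of A1 to UG means the radius QG is perpendicular to UG and A1 meets WS tangentially, so QW is at right angles to WS, with radius 19.2, so the center Q sits 19.2 in from both sides at Q = (49.8, 31.2). Then |RQ| = |Q − R| = 58.8.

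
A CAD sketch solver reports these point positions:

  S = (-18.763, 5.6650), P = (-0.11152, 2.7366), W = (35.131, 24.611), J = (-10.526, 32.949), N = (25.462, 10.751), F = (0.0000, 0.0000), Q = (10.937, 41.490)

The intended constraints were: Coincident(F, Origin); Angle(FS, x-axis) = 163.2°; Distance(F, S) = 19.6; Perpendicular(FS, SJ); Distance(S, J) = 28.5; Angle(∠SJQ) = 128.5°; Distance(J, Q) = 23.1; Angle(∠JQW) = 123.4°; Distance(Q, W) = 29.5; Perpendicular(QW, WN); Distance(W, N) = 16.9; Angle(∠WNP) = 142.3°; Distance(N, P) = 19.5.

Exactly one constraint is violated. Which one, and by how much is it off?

Distance(N, P) = 19.5 — off by 7.30.

F = (0.00, 0.00) ✓; FS at 163.2° ✓; |FS| = 19.60 ✓; ∠(FS, SJ) = 90.00° ✓; |SJ| = 28.50 ✓; ∠SJQ = 128.5° ✓; |JQ| = 23.10 ✓; ∠JQW = 123.4° ✓; |QW| = 29.50 ✓; ∠(QW, WN) = 90.00° ✓; |WN| = 16.90 ✓; ∠WNP = 142.3° ✓; |NP| = 26.80 ✗.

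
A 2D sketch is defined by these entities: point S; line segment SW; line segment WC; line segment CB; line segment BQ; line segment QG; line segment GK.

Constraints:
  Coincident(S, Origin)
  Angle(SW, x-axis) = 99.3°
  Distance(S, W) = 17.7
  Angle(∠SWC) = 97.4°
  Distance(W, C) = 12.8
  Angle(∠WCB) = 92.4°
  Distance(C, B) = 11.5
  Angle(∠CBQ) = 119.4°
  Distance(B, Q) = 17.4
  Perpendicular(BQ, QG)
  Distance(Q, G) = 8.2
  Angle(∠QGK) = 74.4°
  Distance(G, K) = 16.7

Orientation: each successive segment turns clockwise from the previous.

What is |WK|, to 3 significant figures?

13.6

BQ is perpendicular to QG, so QG runs at 138°; with |QG| = 8.2, G = (-4.51, 2.68). ∠QGK = 74.4° gives GK at 32.9° from the x-axis; with |GK| = 16.7, K = (9.51, 11.8). Then |WK| = |K − W| = 13.6.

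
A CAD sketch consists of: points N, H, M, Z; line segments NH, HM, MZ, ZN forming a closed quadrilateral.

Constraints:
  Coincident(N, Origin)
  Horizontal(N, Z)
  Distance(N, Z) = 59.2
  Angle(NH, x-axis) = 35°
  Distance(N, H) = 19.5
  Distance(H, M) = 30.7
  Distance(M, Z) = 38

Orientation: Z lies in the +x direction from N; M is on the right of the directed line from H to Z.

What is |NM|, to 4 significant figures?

31.34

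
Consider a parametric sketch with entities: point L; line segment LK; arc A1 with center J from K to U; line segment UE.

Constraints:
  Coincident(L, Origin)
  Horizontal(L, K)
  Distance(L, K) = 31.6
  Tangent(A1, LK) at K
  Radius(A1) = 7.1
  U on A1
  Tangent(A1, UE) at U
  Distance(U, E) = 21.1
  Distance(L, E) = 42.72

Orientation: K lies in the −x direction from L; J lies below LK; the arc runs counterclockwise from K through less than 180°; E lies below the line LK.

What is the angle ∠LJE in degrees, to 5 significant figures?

101.21°

Checks: |JU| = 7.100 ✓; ∠(JU, UE) = 90.00° ✓; |UE| = 21.10 ✓; |LE| = 42.72 ✓.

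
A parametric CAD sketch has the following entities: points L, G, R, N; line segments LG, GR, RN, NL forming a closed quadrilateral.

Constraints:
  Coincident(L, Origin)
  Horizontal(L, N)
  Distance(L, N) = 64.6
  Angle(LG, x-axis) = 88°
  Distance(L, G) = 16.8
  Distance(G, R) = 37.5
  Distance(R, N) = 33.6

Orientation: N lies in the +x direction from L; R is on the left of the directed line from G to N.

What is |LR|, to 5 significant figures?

43.057

Checks: |GR| = 37.50 ✓; |RN| = 33.60 ✓.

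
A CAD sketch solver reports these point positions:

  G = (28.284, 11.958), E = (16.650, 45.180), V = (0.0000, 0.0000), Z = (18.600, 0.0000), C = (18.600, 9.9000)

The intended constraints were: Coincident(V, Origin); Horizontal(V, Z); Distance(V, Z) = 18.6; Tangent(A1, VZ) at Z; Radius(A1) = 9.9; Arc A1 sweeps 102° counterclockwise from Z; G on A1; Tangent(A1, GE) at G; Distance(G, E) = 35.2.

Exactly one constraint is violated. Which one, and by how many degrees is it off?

Tangent(A1, GE) at G — off by 7.30°.

V = (0.00, 0.00) ✓; V.y = 0.00, Z.y = 0.00 ✓; |VZ| = 18.60 ✓; ∠(CZ, ZV) = 90.00° ✓; |CZ| = 9.900 ✓; bearing(C→G) − bearing(C→Z) = 102.0° ✓; |CG| = 9.900 ✓; ∠(CG, GE) = 82.70° ✗; |GE| = 35.20 ✓.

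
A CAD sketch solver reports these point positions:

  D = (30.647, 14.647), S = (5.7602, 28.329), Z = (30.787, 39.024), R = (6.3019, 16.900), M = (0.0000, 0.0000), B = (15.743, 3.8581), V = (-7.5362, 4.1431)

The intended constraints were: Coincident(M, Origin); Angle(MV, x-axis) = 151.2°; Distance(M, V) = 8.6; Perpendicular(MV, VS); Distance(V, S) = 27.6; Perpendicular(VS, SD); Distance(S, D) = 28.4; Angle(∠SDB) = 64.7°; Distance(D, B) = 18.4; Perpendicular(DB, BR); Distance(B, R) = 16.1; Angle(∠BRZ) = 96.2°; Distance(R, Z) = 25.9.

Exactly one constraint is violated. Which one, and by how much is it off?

Distance(R, Z) = 25.9 — off by 7.10.

M = (0.00, 0.00) ✓; MV at 151.2° ✓; |MV| = 8.600 ✓; ∠(MV, VS) = 90.00° ✓; |VS| = 27.60 ✓; ∠(VS, SD) = 90.00° ✓; |SD| = 28.40 ✓; ∠SDB = 64.70° ✓; |DB| = 18.40 ✓; ∠(DB, BR) = 90.00° ✓; |BR| = 16.10 ✓; ∠BRZ = 96.20° ✓; |RZ| = 33.00 ✗.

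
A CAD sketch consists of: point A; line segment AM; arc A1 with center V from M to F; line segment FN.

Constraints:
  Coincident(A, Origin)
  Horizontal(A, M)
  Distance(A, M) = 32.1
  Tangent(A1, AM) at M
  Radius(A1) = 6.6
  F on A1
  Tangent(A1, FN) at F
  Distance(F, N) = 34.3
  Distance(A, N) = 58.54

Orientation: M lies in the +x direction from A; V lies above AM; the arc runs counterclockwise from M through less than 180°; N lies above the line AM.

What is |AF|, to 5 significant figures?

39.078

Checks: |VF| = 6.600 ✓; ∠(VF, FN) = 90.00° ✓; |FN| = 34.30 ✓; |AN| = 58.54 ✓.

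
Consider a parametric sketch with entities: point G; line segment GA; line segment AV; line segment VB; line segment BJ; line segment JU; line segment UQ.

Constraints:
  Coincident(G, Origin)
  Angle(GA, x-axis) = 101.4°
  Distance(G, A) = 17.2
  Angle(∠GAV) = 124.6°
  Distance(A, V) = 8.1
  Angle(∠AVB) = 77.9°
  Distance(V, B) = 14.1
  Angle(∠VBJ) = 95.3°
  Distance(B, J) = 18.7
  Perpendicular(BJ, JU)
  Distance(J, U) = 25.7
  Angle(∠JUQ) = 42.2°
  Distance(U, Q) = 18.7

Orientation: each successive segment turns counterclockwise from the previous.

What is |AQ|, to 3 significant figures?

1.37

G is at the origin; GA runs at 101.4° with length 17.2, so A = (-3.40, 16.9). ∠GAV = 124.6° gives AV at 157° from the x-axis; with |AV| = 8.1, V = (-10.8, 20.1). ∠AVB = 77.9° gives VB at -101° from the x-axis; with |VB| = 14.1, B = (-13.6, 6.22). ∠VBJ = 95.3° gives BJ at -16.4° from the x-axis; with |BJ| = 18.7, J = (4.38, 0.936). BJ ⟂ JU, so JU runs at 73.6°; with |JU| = 25.7, U = (11.6, 25.6). ∠JUQ = 42.2° gives UQ at -149° from the x-axis; with |UQ| = 18.7, Q = (-4.33, 15.8). Then |AQ| = |Q − A| = 1.37.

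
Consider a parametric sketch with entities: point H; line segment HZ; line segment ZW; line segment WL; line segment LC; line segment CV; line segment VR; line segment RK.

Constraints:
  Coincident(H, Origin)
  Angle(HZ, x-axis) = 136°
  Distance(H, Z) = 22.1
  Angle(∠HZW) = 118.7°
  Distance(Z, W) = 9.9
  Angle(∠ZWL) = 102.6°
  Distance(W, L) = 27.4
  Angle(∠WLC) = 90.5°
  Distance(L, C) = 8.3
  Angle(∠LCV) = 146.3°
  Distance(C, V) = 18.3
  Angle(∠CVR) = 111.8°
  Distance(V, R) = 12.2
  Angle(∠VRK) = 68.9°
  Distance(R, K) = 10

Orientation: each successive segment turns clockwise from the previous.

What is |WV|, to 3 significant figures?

29.4

∠WLC = 90.5° gives LC at -92.2° from the x-axis; with |LC| = 8.3, C = (13.8, 15.3). ∠LCV = 146.3° gives CV at -126° from the x-axis; with |CV| = 18.3, V = (3.04, 0.493). Then |WV| = |V − W| = 29.4.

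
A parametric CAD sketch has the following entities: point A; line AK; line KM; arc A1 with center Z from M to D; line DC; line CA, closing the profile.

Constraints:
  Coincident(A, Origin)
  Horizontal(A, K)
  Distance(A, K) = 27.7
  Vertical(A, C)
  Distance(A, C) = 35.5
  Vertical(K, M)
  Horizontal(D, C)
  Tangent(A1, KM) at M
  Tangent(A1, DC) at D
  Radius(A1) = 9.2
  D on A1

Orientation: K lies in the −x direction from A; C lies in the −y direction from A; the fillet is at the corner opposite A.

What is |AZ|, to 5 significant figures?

32.155

A is at the origin; AK is horizontal with |AK| = 27.7 and K on the −x side, so K = (-27.700, 0.0000). AC is vertical with |AC| = 35.5 and C on the −y side, so C = (0.0000, -35.500). The virtual corner opposite A is at (-27.700, -35.500). Since A1 is tangent to KM there, ZM ⟂ KM and the tangent condition forces ZD to be normal to DC, with radius 9.2, so the center Z sits 9.2 in from both sides at Z = (-18.500, -26.300). Then |AZ| = |Z − A| = 32.155.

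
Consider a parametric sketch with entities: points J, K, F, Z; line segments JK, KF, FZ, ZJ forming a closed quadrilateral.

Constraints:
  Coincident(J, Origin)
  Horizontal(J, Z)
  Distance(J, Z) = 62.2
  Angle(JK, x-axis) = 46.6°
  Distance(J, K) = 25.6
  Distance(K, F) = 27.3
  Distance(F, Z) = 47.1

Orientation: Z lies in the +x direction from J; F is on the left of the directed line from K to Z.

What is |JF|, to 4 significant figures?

52.89

J is at the origin; JZ is horizontal with |JZ| = 62.2 and Z in +x, so Z = (62.2, 0). JK runs at 46.6° with |JK| = 25.6, so K = (17.59, 18.60). F is determined by |KF| = 27.3 and |FZ| = 47.1 together: it lies at the intersection of circle(K, 27.3) and circle(Z, 47.1). With |KZ| = 48.33, the foot of the radical line on KZ is 8.927 from K and the perpendicular offset is √(27.3² − 8.927²) = 25.80. Taking the left-of-KZ solution: F = (35.76, 38.98).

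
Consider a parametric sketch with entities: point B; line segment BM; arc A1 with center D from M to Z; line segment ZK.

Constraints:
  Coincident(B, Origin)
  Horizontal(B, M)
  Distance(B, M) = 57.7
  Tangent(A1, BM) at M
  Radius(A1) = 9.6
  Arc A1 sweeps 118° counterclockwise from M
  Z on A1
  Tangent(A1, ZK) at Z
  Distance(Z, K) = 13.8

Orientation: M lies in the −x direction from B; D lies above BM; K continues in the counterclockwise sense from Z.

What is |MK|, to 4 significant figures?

26.37

B is at the origin; B and M share the same y with |BM| = 57.7 and M on the −x side, so M = (-57.70, 0.000). Tangency of A1 to BM means the radius DM is perpendicular to BM, so D = M + (0, 9.6) = (-57.70, 9.600). On A1, M sits at bearing -90° from D; a 118° counterclockwise sweep puts Z at bearing 28°, so Z = D + 9.6·(cos 28°, sin 28°) = (-49.22, 14.11). A1 meets ZK tangentially, so DZ is at right angles to ZK, so ZK runs along (−sin 28°, cos 28°); with |ZK| = 13.8, K = (-55.70, 26.29). Then |MK| = |K − M| = 26.37.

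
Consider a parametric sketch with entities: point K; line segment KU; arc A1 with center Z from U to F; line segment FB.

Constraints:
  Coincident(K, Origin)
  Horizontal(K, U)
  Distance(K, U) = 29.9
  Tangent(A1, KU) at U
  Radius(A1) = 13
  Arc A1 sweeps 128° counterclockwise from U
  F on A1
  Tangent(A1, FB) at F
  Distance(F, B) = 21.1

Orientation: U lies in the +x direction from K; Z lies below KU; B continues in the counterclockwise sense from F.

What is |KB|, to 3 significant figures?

49.8

K is at the origin; K and U share the same y with |KU| = 29.9 and U on the +x side, so U = (29.9, 0.00). A1 meets KU tangentially, so ZU is at right angles to KU, so Z = U + (0, -13) = (29.9, -13.0). On A1, U sits at bearing 90° from Z; a 128° counterclockwise sweep puts F at bearing 218°, so F = Z + 13.0·(cos 218°, sin 218°) = (19.7, -21.0). The tangent condition forces ZF to be normal to FB, so FB runs along (−sin 218°, cos 218°); with |FB| = 21.1, B = (32.6, -37.6). Then |KB| = |B − K| = 49.8.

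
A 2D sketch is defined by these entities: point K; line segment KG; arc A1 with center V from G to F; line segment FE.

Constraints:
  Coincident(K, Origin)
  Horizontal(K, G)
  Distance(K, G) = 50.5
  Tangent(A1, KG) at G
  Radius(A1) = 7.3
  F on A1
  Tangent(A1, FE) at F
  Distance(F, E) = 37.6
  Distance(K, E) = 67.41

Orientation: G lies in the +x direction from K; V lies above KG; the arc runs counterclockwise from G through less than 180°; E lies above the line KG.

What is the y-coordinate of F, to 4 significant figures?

8.849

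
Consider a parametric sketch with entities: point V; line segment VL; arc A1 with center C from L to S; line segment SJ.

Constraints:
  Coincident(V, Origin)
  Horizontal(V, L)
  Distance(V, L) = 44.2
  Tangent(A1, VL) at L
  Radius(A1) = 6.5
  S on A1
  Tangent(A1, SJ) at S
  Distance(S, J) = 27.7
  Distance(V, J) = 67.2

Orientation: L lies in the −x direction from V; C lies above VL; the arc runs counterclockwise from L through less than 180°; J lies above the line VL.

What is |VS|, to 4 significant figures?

41.34

Checks: |CS| = 6.500 ✓; ∠(CS, SJ) = 90.00° ✓; |SJ| = 27.70 ✓; |VJ| = 67.20 ✓.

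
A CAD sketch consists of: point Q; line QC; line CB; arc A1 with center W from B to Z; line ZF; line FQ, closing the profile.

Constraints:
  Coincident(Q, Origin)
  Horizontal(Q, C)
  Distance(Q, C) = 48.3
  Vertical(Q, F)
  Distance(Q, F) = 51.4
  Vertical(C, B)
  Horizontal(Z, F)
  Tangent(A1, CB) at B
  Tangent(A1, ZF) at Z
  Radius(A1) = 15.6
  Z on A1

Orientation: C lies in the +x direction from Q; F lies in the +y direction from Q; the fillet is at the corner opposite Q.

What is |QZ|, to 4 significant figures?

60.92

Q is at the origin; QC is horizontal with |QC| = 48.3 and C on the +x side, so C = (48.30, 0.000). QF is vertical with |QF| = 51.4 and F on the +y side, so F = (0.000, 51.40). The virtual corner opposite Q is at (48.30, 51.40). Tangency of A1 to CB means the radius WB is perpendicular to CB and A1 meets ZF tangentially, so WZ is at right angles to ZF, with radius 15.6, so the center W sits 15.6 in from both sides at W = (32.70, 35.80). That places the tangent points at B = (48.30, 35.80) on CB and Z = (32.70, 51.40) on ZF. Then |QZ| = |Z − Q| = 60.92.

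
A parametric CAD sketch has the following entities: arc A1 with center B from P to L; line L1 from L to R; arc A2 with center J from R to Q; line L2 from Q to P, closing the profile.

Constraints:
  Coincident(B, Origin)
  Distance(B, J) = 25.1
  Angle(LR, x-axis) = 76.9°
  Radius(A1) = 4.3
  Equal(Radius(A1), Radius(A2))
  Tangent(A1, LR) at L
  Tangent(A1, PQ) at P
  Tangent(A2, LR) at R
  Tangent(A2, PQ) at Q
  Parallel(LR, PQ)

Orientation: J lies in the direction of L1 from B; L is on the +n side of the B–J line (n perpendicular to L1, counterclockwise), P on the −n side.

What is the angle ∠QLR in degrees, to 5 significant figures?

18.913°

The slot axis is L1's direction at 76.9°, so u = (cos 76.9°, sin 76.9°) = (0.22665, 0.97398) and n = (−sin 76.9°, cos 76.9°) = (-0.97398, 0.22665). B is at the origin and J lies 25.1 along u from B, so J = 25.1·u = (5.6889, 24.447). Tangency of A1 to both parallel lines with radius 4.3 puts L and P at B ± 4.3·n: L = (-4.1881, 0.97460), P = (4.1881, -0.97460). Equal radii place R and Q the same way about J: R = J + 4.3·n = (1.5009, 25.421), Q = J − 4.3·n = (9.8770, 23.472). Then cos ∠QLR = LQ·LR / (|LQ||LR|), giving 18.913°.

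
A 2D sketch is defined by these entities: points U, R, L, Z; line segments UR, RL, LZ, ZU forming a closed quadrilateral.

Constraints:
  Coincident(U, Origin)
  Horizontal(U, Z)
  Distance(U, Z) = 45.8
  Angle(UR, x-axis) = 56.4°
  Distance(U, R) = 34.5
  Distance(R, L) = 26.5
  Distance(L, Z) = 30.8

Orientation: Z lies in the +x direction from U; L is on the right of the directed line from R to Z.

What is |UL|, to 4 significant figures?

15.32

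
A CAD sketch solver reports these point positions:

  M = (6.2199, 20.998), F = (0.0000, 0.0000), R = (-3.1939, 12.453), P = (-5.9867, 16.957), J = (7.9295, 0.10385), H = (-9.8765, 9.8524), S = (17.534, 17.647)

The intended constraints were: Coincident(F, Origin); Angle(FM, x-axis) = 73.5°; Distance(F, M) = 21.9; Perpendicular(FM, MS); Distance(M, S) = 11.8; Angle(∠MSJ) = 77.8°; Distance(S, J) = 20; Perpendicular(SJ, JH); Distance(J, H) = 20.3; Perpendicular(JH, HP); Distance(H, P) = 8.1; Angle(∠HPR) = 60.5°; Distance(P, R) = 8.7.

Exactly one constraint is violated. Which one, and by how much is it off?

Distance(P, R) = 8.7 — off by 3.40.

F = (0.00, 0.00) ✓; FM at 73.50° ✓; |FM| = 21.90 ✓; ∠(FM, MS) = 90.00° ✓; |MS| = 11.80 ✓; ∠MSJ = 77.80° ✓; |SJ| = 20.00 ✓; ∠(SJ, JH) = 90.00° ✓; |JH| = 20.30 ✓; ∠(JH, HP) = 90.00° ✓; |HP| = 8.100 ✓; ∠HPR = 60.50° ✓; |PR| = 5.300 ✗.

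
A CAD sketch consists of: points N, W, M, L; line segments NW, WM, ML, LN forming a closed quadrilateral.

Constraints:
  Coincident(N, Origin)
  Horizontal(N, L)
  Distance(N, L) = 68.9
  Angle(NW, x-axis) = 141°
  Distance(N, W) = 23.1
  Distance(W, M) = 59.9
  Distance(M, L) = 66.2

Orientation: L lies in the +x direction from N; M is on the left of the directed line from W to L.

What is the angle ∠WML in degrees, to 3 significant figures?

88.4°

N is at the origin; N and L share the same y with |NL| = 68.9 and L in +x, so L = (68.9, 0). NW runs at 141.0° with |NW| = 23.1, so W = (-18.0, 14.5). M is determined by |WM| = 59.9 and |ML| = 66.2 together: it lies at the intersection of circle(W, 59.9) and circle(L, 66.2). With |WL| = 88.1, the foot of the radical line on WL is 39.5 from W and the perpendicular offset is √(59.9² − 39.5²) = 45.0. Taking the left-of-WL solution: M = (28.5, 52.4).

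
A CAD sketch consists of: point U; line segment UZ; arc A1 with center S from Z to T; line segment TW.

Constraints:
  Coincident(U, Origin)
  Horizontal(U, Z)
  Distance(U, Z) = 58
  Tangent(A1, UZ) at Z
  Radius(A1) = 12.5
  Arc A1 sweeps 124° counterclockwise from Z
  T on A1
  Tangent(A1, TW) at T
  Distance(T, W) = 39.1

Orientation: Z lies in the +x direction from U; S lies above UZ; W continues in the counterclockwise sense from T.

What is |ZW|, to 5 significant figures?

53.164

U is at the origin; UZ is horizontal with |UZ| = 58.0 and Z on the +x side, so Z = (58.000, 0.0000). The tangent condition forces SZ to be normal to UZ, so S = Z + (0, 12.5) = (58.000, 12.500). On A1, Z sits at bearing -90° from S; a 124° counterclockwise sweep puts T at bearing 34°, so T = S + 12.5·(cos 34°, sin 34°) = (68.363, 19.490). Since A1 is tangent to TW there, ST ⟂ TW, so TW runs along (−sin 34°, cos 34°); with |TW| = 39.1, W = (46.499, 51.905). Then |ZW| = |W − Z| = 53.164.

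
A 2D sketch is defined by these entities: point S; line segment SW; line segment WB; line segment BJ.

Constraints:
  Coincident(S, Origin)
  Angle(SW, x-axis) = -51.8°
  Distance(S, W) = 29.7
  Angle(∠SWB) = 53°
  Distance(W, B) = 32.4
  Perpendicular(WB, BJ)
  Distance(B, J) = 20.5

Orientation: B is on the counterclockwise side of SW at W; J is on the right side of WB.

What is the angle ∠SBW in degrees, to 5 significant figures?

58.516°

S is at the origin; SW runs at -51.8° with length 29.7, so W = 29.7·(cos -51.8°, sin -51.8°) = (18.367, -23.340). ∠SWB = 53.0°, so WB runs at -51.8° + (180° − 53.0°) = 75.200° from the x-axis; with |WB| = 32.4, B = W + 32.4·(cos 75.200°, sin 75.200°) = (26.643, 7.9851). Then cos ∠SBW = BS·BW / (|BS||BW|), giving 58.516°.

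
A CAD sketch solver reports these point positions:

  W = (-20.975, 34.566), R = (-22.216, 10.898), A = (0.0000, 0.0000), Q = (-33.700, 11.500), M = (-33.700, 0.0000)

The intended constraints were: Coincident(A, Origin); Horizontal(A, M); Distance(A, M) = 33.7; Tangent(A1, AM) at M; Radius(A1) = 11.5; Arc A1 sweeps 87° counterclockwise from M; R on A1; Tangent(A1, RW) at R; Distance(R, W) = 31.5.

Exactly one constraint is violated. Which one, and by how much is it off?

Distance(R, W) = 31.5 — off by 7.80.

A = (0.00, 0.00) ✓; A.y = 0.00, M.y = 0.00 ✓; |AM| = 33.70 ✓; ∠(QM, MA) = 90.00° ✓; |QM| = 11.50 ✓; bearing(Q→R) − bearing(Q→M) = 87.00° ✓; |QR| = 11.50 ✓; ∠(QR, RW) = 90.00° ✓; |RW| = 23.70 ✗.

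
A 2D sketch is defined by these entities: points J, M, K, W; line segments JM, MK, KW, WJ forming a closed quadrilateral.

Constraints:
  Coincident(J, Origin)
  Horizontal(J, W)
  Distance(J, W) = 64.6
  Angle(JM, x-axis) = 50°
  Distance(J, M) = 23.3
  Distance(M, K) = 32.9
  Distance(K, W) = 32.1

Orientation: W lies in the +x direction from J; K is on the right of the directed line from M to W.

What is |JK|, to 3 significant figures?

35.0

Checks: |MK| = 32.90 ✓; |KW| = 32.10 ✓.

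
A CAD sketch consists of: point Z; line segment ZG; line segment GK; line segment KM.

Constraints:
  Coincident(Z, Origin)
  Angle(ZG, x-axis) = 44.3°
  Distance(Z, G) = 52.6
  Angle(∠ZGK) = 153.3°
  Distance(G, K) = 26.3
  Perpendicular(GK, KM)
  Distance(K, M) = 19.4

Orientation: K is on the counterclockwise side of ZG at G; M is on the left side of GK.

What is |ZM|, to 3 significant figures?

73.4

Z is at the origin; ZG runs at 44.3° with length 52.6, so G = 52.6·(cos 44.3°, sin 44.3°) = (37.6, 36.7). ∠ZGK = 153.3°, so GK runs at 44.3° + (180° − 153.3°) = 71.0° from the x-axis; with |GK| = 26.3, K = G + 26.3·(cos 71.0°, sin 71.0°) = (46.2, 61.6). GK ⟂ KM; with |KM| = 19.4 on the left of GK, M = K + 19.4·(-0.946, 0.326) = (27.9, 67.9). Then |ZM| = |M − Z| = 73.4.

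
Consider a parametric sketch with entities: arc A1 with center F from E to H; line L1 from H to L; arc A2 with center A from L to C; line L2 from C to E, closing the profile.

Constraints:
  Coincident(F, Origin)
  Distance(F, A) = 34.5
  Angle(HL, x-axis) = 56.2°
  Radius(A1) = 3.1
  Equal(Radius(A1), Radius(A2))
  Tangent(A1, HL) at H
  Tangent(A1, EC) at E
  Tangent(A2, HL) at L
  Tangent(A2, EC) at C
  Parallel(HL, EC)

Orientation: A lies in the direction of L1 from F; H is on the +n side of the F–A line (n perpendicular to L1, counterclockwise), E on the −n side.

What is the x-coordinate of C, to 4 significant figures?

21.77

The slot axis is L1's direction at 56.2°, so u = (cos 56.2°, sin 56.2°) = (0.5563, 0.8310) and n = (−sin 56.2°, cos 56.2°) = (-0.8310, 0.5563). F is at the origin and A lies 34.5 along u from F, so A = 34.5·u = (19.19, 28.67). Tangency of A1 to both parallel lines with radius 3.1 puts H and E at F ± 3.1·n: H = (-2.576, 1.725), E = (2.576, -1.725). Equal radii place L and C the same way about A: L = A + 3.1·n = (16.62, 30.39), C = A − 3.1·n = (21.77, 26.94). So C.x = 21.77.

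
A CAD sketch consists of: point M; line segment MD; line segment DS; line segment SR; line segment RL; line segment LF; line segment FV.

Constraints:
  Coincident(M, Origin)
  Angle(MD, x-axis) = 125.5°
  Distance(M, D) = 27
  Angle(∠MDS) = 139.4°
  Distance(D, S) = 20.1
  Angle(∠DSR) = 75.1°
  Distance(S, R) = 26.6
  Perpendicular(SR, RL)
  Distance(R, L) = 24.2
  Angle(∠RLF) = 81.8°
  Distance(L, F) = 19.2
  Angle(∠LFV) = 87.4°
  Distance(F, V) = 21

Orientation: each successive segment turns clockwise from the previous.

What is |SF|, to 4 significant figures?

22.77

M is at the origin; MD runs at 125.5° with length 27.0, so D = (-15.68, 21.98). ∠MDS = 139.4° gives DS at 84.90° from the x-axis; with |DS| = 20.1, S = (-13.89, 42.00). ∠DSR = 75.1° gives SR at -20.00° from the x-axis; with |SR| = 26.6, R = (11.10, 32.90). The perpendicularity gives RL at right angles to SR, so RL runs at -110.0°; with |RL| = 24.2, L = (2.827, 10.16). ∠RLF = 81.8° gives LF at 151.8° from the x-axis; with |LF| = 19.2, F = (-14.09, 19.24). Then |SF| = |F − S| = 22.77.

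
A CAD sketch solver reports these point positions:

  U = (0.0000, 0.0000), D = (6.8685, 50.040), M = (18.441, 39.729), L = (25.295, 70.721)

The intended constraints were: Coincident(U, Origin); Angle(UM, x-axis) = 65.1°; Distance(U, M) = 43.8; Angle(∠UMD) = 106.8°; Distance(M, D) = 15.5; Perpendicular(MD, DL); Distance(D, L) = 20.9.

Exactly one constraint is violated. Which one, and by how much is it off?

Distance(D, L) = 20.9 — off by 6.80.

U = (0.00, 0.00) ✓; UM at 65.10° ✓; |UM| = 43.80 ✓; ∠UMD = 106.8° ✓; |MD| = 15.50 ✓; ∠(MD, DL) = 90.00° ✓; |DL| = 27.70 ✗.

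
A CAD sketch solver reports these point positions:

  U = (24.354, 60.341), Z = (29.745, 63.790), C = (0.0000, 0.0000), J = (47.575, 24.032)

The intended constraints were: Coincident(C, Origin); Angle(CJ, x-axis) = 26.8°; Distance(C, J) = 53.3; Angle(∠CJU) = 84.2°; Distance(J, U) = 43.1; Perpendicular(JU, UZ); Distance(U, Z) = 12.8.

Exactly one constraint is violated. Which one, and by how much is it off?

Distance(U, Z) = 12.8 — off by 6.40.

C = (0.00, 0.00) ✓; CJ at 26.80° ✓; |CJ| = 53.30 ✓; ∠CJU = 84.20° ✓; |JU| = 43.10 ✓; ∠(JU, UZ) = 89.99° ✓; |UZ| = 6.400 ✗.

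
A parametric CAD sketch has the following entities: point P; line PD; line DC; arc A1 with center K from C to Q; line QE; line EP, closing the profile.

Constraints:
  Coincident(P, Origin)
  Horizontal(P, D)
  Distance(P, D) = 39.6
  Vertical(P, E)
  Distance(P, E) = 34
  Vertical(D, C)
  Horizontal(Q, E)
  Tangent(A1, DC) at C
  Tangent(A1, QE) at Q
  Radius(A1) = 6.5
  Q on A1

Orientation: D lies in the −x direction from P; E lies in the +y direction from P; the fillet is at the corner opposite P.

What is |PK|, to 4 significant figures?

43.03

PE is vertical with |PE| = 34.0 and E on the +y side, so E = (0.000, 34.00). The virtual corner opposite P is at (-39.60, 34.00). A1 meets DC tangentially, so KC is at right angles to DC and the tangent condition forces KQ to be normal to QE, with radius 6.5, so the center K sits 6.5 in from both sides at K = (-33.10, 27.50). Then |PK| = |K − P| = 43.03.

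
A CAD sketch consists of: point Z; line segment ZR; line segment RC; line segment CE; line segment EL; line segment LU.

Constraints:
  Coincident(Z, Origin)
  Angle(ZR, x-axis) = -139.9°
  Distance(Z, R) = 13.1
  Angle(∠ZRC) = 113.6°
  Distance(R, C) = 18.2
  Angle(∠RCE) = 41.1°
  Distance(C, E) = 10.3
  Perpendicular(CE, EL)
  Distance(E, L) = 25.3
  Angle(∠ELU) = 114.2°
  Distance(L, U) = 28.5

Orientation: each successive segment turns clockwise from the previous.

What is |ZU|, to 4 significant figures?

51.37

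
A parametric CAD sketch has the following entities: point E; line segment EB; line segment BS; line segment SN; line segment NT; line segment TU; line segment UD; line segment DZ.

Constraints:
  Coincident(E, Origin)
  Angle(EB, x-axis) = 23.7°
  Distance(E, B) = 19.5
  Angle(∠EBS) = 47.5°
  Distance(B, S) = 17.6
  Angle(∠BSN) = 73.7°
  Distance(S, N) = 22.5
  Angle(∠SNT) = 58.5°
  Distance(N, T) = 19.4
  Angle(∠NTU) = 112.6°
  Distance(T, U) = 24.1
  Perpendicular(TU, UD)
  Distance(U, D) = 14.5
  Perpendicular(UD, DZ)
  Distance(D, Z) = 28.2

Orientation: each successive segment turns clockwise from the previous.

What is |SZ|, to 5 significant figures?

18.874

E is at the origin; EB runs at 23.7° with length 19.5, so B = (17.855, 7.8380). ∠EBS = 47.5° gives BS at -108.80° from the x-axis; with |BS| = 17.6, S = (12.184, -8.8230). ∠BSN = 73.7° gives SN at 144.90° from the x-axis; with |SN| = 22.5, N = (-6.2248, 4.1146). ∠SNT = 58.5° gives NT at 23.400° from the x-axis; with |NT| = 19.4, T = (11.580, 11.819). ∠NTU = 112.6° gives TU at -44.000° from the x-axis; with |TU| = 24.1, U = (28.916, -4.9220). The perpendicularity gives UD at right angles to TU, so UD runs at -134.00°; with |UD| = 14.5, D = (18.843, -15.352). The perpendicularity gives DZ at right angles to UD, so DZ runs at 136.00°; with |DZ| = 28.2, Z = (-1.4422, 4.2369). Then |SZ| = |Z − S| = 18.874.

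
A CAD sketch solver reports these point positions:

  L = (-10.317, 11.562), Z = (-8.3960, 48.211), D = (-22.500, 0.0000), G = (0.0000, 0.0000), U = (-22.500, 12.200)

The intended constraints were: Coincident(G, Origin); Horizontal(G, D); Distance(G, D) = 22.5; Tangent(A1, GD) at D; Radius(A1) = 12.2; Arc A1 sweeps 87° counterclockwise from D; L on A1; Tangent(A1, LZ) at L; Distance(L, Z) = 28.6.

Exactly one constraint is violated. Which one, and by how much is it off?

Distance(L, Z) = 28.6 — off by 8.10.

G = (0.00, 0.00) ✓; G.y = 0.00, D.y = 0.00 ✓; |GD| = 22.50 ✓; ∠(UD, DG) = 90.00° ✓; |UD| = 12.20 ✓; bearing(U→L) − bearing(U→D) = 87.00° ✓; |UL| = 12.20 ✓; ∠(UL, LZ) = 90.00° ✓; |LZ| = 36.70 ✗.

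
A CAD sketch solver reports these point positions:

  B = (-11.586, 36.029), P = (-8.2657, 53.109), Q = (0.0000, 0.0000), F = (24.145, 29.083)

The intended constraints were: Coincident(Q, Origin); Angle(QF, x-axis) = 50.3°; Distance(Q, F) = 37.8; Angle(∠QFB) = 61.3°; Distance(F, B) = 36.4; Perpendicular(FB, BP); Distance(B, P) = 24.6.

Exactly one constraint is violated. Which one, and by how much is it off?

Distance(B, P) = 24.6 — off by 7.20.

Q = (0.00, 0.00) ✓; QF at 50.30° ✓; |QF| = 37.80 ✓; ∠QFB = 61.30° ✓; |FB| = 36.40 ✓; ∠(FB, BP) = 90.00° ✓; |BP| = 17.40 ✗.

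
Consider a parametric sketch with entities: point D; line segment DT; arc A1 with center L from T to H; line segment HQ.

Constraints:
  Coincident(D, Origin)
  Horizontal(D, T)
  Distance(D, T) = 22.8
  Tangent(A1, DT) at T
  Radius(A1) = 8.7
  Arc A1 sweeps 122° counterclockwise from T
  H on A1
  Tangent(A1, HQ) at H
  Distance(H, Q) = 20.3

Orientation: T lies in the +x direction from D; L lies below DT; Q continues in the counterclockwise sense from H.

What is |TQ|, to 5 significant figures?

30.712

On A1, T sits at bearing 90° from L; a 122° counterclockwise sweep puts H at bearing 212°, so H = L + 8.7·(cos 212°, sin 212°) = (15.422, -13.310). The tangent condition forces LH to be normal to HQ, so HQ runs along (−sin 212°, cos 212°); with |HQ| = 20.3, Q = (26.179, -30.526). Then |TQ| = |Q − T| = 30.712.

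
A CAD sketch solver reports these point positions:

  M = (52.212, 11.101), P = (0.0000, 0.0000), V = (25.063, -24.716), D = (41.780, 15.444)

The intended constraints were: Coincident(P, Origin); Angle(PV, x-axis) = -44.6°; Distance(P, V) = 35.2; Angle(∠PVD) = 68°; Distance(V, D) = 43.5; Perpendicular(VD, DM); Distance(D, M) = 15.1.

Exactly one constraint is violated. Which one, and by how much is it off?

Distance(D, M) = 15.1 — off by 3.80.

P = (0.00, 0.00) ✓; PV at -44.60° ✓; |PV| = 35.20 ✓; ∠PVD = 68.00° ✓; |VD| = 43.50 ✓; ∠(VD, DM) = 90.00° ✓; |DM| = 11.30 ✗.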